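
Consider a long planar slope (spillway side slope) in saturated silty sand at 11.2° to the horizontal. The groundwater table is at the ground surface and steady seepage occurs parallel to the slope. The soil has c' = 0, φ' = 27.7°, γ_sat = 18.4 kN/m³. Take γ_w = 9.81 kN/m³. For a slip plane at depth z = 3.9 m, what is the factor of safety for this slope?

FS = 1.24

With seepage parallel to the slope and the water table at the surface, the effective normal stress on the slip plane uses the buoyant unit weight γ' = γ_sat − γ_w while the driving shear stress uses γ_sat:
FS = [c' + γ' z cos²β tanφ'] / [γ_sat z sinβ cosβ]
(For c' = 0 this reduces to FS = (γ'/γ_sat)·tanφ'/tanβ.)
γ' = 18.4 − 9.81 = 8.59 kN/m³
Numerator = 0.0 + 8.59·3.9·cos²11.2°·tan27.7° = 0.0 + 8.59·3.9·0.9623·0.5250 = 16.925 kPa
Denominator = 18.4·3.9·sin11.2°·cos11.2° = 18.4·3.9·0.1942·0.9810 = 13.673 kPa
FS = 16.925 / 13.673 = 1.238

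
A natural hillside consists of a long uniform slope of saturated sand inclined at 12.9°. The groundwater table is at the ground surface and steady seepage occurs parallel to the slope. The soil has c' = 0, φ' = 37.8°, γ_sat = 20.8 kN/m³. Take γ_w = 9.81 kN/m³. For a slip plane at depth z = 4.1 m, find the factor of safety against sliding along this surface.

FS = 1.79

With seepage parallel to the slope and the water table at the surface, the effective normal stress on the slip plane uses the buoyant unit weight γ' = γ_sat − γ_w while the driving shear stress uses γ_sat:
FS = [c' + γ' z cos²β tanφ'] / [γ_sat z sinβ cosβ]
(For c' = 0 this reduces to FS = (γ'/γ_sat)·tanφ'/tanβ.)
γ' = 20.8 − 9.81 = 10.99 kN/m³
Numerator = 0.0 + 10.99·4.1·cos²12.9°·tan37.8° = 0.0 + 10.99·4.1·0.9502·0.7757 = 33.209 kPa
Denominator = 20.8·4.1·sin12.9°·cos12.9° = 20.8·4.1·0.2233·0.9748 = 18.558 kPa
FS = 33.209 / 18.558 = 1.789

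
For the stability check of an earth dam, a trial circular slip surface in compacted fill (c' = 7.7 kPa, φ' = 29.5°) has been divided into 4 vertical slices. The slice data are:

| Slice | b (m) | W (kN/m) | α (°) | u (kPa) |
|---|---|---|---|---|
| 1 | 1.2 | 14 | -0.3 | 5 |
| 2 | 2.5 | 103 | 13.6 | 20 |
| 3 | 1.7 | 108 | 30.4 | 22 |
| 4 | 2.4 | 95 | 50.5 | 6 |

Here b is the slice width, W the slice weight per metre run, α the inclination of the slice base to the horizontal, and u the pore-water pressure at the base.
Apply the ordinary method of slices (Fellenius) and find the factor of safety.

FS = 1.02

Ordinary method of slices: FS = Σ[c'·Δl_i + (W_i cosα_i − u_i·Δl_i)·tanφ'] / Σ W_i sinα_i, with Δl_i = b_i / cosα_i.
Slice 1: Δl = 1.2/cos(-0.3°) = 1.200 m; N'_1 = 14·cos(-0.3°) − 5·1.200 = 8.0; c'Δl = 9.24; W sinα = -0.1
Slice 2: Δl = 2.5/cos13.6° = 2.572 m; N'_2 = 103·cos13.6° − 20·2.572 = 48.7; c'Δl = 19.81; W sinα = 24.2
Slice 3: Δl = 1.7/cos30.4° = 1.971 m; N'_3 = 108·cos30.4° − 22·1.971 = 49.8; c'Δl = 15.18; W sinα = 54.7
Slice 4: Δl = 2.4/cos50.5° = 3.773 m; N'_4 = 95·cos50.5° − 6·3.773 = 37.8; c'Δl = 29.05; W sinα = 73.3
Σc'Δl = 73.3 kN/m; ΣN' = 144.2 kN/m; ΣW sinα = 152.1 kN/m
Resisting = 73.3 + 144.2·tan29.5° = 73.3 + 81.6 = 154.9 kN/m
FS = 154.9 / 152.1 = 1.018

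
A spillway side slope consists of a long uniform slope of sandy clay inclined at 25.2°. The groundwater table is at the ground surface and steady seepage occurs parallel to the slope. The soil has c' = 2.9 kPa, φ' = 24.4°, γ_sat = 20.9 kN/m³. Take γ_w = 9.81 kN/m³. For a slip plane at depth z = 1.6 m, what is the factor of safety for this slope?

FS = 0.74

With seepage parallel to the slope and the water table at the surface, the effective normal stress on the slip plane uses the buoyant unit weight γ' = γ_sat − γ_w while the driving shear stress uses γ_sat:
FS = [c' + γ' z cos²β tanφ'] / [γ_sat z sinβ cosβ]
γ' = 20.9 − 9.81 = 11.09 kN/m³
Numerator = 2.9 + 11.09·1.6·cos²25.2°·tan24.4° = 2.9 + 11.09·1.6·0.8187·0.4536 = 9.490 kPa
Denominator = 20.9·1.6·sin25.2°·cos25.2° = 20.9·1.6·0.4258·0.9048 = 12.883 kPa
FS = 9.490 / 12.883 = 0.737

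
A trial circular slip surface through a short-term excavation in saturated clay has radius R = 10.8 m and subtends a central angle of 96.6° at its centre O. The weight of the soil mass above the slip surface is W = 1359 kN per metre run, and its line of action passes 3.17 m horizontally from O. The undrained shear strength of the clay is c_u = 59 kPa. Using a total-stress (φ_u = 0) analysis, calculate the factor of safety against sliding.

FS = 2.69

Taking moments about the centre O, the resisting moment is provided by the undrained shear strength acting along the arc:
Arc length L_a = R·θ = 10.8·(96.6°·π/180) = 10.8·1.6860 = 18.21 m
M_R = c_u·L_a·R = 59·18.21·10.8 = 11602.6 kN·m/m
M_D = W·d = 1359·3.17 = 4308.0 kN·m/m
FS = M_R / M_D = 11602.6 / 4308.0 = 2.693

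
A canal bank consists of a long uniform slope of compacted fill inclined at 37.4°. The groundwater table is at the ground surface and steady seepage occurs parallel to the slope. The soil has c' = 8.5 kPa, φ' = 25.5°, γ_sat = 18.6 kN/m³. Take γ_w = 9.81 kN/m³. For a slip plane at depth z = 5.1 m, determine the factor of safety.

With seepage parallel to the slope and the water table at the surface, the effective normal stress on the slip plane uses the buoyant unit weight γ' = γ_sat − γ_w while the driving shear stress uses γ_sat:
FS = [c' + γ' z cos²β tanφ'] / [γ_sat z sinβ cosβ]
γ' = 18.6 − 9.81 = 8.79 kN/m³
Numerator = 8.5 + 8.79·5.1·cos²37.4°·tan25.5° = 8.5 + 8.79·5.1·0.6311·0.4770 = 21.994 kPa
Denominator = 18.6·5.1·sin37.4°·cos37.4° = 18.6·5.1·0.6074·0.7944 = 45.771 kPa
FS = 21.994 / 45.771 = 0.481

FS = 0.48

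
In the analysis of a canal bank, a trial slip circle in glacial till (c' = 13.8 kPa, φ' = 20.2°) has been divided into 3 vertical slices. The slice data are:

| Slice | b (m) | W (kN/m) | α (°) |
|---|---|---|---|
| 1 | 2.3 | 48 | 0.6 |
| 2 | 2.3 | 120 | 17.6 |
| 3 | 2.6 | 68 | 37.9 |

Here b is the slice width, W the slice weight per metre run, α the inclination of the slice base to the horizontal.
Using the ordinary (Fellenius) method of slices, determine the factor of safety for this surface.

Ordinary method of slices: FS = Σ[c'·Δl_i + (W_i cosα_i)·tanφ'] / Σ W_i sinα_i, with Δl_i = b_i / cosα_i.
Slice 1: Δl = 2.3/cos0.6° = 2.300 m; N'_1 = 48·cos0.6° = 48.0; c'Δl = 31.74; W sinα = 0.5
Slice 2: Δl = 2.3/cos17.6° = 2.413 m; N'_2 = 120·cos17.6° = 114.4; c'Δl = 33.30; W sinα = 36.3
Slice 3: Δl = 2.6/cos37.9° = 3.295 m; N'_3 = 68·cos37.9° = 53.7; c'Δl = 45.47; W sinα = 41.8
Σc'Δl = 110.5 kN/m; ΣN' = 216.0 kN/m; ΣW sinα = 78.6 kN/m
Resisting = 110.5 + 216.0·tan20.2° = 110.5 + 79.5 = 190.0 kN/m
FS = 190.0 / 78.6 = 2.419

FS = 2.42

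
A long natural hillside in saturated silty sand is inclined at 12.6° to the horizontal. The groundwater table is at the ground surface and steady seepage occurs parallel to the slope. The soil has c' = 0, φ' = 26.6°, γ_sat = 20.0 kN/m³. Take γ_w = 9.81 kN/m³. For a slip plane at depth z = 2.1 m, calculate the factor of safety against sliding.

FS = 1.14

With seepage parallel to the slope and the water table at the surface, the effective normal stress on the slip plane uses the buoyant unit weight γ' = γ_sat − γ_w while the driving shear stress uses γ_sat:
FS = [c' + γ' z cos²β tanφ'] / [γ_sat z sinβ cosβ]
(For c' = 0 this reduces to FS = (γ'/γ_sat)·tanφ'/tanβ.)
γ' = 20.0 − 9.81 = 10.19 kN/m³
Numerator = 0.0 + 10.19·2.1·cos²12.6°·tan26.6° = 0.0 + 10.19·2.1·0.9524·0.5008 = 10.206 kPa
Denominator = 20.0·2.1·sin12.6°·cos12.6° = 20.0·2.1·0.2181·0.9759 = 8.941 kPa
FS = 10.206 / 8.941 = 1.141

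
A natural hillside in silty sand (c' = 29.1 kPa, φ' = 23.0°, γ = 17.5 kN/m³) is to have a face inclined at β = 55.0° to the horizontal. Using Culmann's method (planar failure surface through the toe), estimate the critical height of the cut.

H_c = 33.01 m

Culmann's analysis gives the critical failure plane at α_cr = (β + φ')/2 = (55.0 + 23.0)/2 = 39.0°, and the critical height
H_c = (4c'/γ) · sinβ cosφ' / [1 − cos(β − φ')]
    = (4·29.1/17.5) · sin55.0°·cos23.0° / [1 − cos(32.0°)]
    = 6.651 · 0.8192·0.9205 / [1 − 0.8480]
    = 6.651 · 0.7540 / 0.1520
    = 33.01 m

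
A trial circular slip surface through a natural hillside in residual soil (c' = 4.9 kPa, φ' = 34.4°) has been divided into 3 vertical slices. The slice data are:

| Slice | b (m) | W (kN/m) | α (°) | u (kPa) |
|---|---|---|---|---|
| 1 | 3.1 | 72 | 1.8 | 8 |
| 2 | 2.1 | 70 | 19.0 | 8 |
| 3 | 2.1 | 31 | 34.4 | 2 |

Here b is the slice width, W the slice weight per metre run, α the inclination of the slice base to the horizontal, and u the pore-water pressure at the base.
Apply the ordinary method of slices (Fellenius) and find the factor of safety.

Ordinary method of slices: FS = Σ[c'·Δl_i + (W_i cosα_i − u_i·Δl_i)·tanφ'] / Σ W_i sinα_i, with Δl_i = b_i / cosα_i.
Slice 1: Δl = 3.1/cos1.8° = 3.102 m; N'_1 = 72·cos1.8° − 8·3.102 = 47.2; c'Δl = 15.20; W sinα = 2.3
Slice 2: Δl = 2.1/cos19.0° = 2.221 m; N'_2 = 70·cos19.0° − 8·2.221 = 48.4; c'Δl = 10.88; W sinα = 22.8
Slice 3: Δl = 2.1/cos34.4° = 2.545 m; N'_3 = 31·cos34.4° − 2·2.545 = 20.5; c'Δl = 12.47; W sinα = 17.5
Σc'Δl = 38.6 kN/m; ΣN' = 116.1 kN/m; ΣW sinα = 42.6 kN/m
Resisting = 38.6 + 116.1·tan34.4° = 38.6 + 79.5 = 118.0 kN/m
FS = 118.0 / 42.6 = 2.773

FS = 2.77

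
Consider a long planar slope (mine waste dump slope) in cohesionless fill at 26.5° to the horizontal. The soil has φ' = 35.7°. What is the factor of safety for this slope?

FS = 1.44

For a dry cohesionless infinite slope the factor of safety is FS = tanφ' / tanβ.
FS = tan35.7° / tan26.5° = 0.7186 / 0.4986 = 1.441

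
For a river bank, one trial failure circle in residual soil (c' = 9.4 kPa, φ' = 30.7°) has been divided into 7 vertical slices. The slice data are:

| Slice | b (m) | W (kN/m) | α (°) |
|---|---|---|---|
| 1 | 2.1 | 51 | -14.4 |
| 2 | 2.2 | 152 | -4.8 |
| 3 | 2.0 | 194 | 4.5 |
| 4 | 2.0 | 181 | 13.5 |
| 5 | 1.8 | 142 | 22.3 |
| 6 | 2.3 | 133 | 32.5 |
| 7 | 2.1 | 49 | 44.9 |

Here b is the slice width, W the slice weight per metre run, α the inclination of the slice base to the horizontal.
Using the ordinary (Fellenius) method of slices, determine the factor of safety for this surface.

FS = 3.41

Ordinary method of slices: FS = Σ[c'·Δl_i + (W_i cosα_i)·tanφ'] / Σ W_i sinα_i, with Δl_i = b_i / cosα_i.
Slice 1: Δl = 2.1/cos(-14.4°) = 2.168 m; N'_1 = 51·cos(-14.4°) = 49.4; c'Δl = 20.38; W sinα = -12.7
Slice 2: Δl = 2.2/cos(-4.8°) = 2.208 m; N'_2 = 152·cos(-4.8°) = 151.5; c'Δl = 20.75; W sinα = -12.7
Slice 3: Δl = 2.0/cos4.5° = 2.006 m; N'_3 = 194·cos4.5° = 193.4; c'Δl = 18.86; W sinα = 15.2
Slice 4: Δl = 2.0/cos13.5° = 2.057 m; N'_4 = 181·cos13.5° = 176.0; c'Δl = 19.33; W sinα = 42.3
Slice 5: Δl = 1.8/cos22.3° = 1.946 m; N'_5 = 142·cos22.3° = 131.4; c'Δl = 18.29; W sinα = 53.9
Slice 6: Δl = 2.3/cos32.5° = 2.727 m; N'_6 = 133·cos32.5° = 112.2; c'Δl = 25.63; W sinα = 71.5
Slice 7: Δl = 2.1/cos44.9° = 2.965 m; N'_7 = 49·cos44.9° = 34.7; c'Δl = 27.87; W sinα = 34.6
Σc'Δl = 151.1 kN/m; ΣN' = 848.5 kN/m; ΣW sinα = 192.0 kN/m
Resisting = 151.1 + 848.5·tan30.7° = 151.1 + 503.8 = 654.9 kN/m
FS = 654.9 / 192.0 = 3.411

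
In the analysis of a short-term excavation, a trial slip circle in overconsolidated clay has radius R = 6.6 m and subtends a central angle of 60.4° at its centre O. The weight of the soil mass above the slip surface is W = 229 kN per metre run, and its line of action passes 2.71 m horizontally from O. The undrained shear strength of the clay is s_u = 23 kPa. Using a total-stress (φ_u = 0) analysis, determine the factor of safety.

FS = 1.70

Taking moments about the centre O, the resisting moment is provided by the undrained shear strength acting along the arc:
Arc length L_a = R·θ = 6.6·(60.4°·π/180) = 6.6·1.0542 = 6.96 m
M_R = s_u·L_a·R = 23·6.96·6.6 = 1056.2 kN·m/m
M_D = W·d = 229·2.71 = 620.6 kN·m/m
FS = M_R / M_D = 1056.2 / 620.6 = 1.702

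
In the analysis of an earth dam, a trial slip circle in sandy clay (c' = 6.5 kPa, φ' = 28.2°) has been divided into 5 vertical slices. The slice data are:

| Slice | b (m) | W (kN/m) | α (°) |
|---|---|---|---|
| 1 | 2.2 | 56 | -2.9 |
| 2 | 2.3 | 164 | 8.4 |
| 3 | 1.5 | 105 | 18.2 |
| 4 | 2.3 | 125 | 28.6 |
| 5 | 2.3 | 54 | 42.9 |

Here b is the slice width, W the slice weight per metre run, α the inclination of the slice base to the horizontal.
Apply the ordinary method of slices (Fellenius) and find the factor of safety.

FS = 2.18

Ordinary method of slices: FS = Σ[c'·Δl_i + (W_i cosα_i)·tanφ'] / Σ W_i sinα_i, with Δl_i = b_i / cosα_i.
Slice 1: Δl = 2.2/cos(-2.9°) = 2.203 m; N'_1 = 56·cos(-2.9°) = 55.9; c'Δl = 14.32; W sinα = -2.8
Slice 2: Δl = 2.3/cos8.4° = 2.325 m; N'_2 = 164·cos8.4° = 162.2; c'Δl = 15.11; W sinα = 24.0
Slice 3: Δl = 1.5/cos18.2° = 1.579 m; N'_3 = 105·cos18.2° = 99.7; c'Δl = 10.26; W sinα = 32.8
Slice 4: Δl = 2.3/cos28.6° = 2.620 m; N'_4 = 125·cos28.6° = 109.7; c'Δl = 17.03; W sinα = 59.8
Slice 5: Δl = 2.3/cos42.9° = 3.140 m; N'_5 = 54·cos42.9° = 39.6; c'Δl = 20.41; W sinα = 36.8
Σc'Δl = 77.1 kN/m; ΣN' = 467.2 kN/m; ΣW sinα = 150.5 kN/m
Resisting = 77.1 + 467.2·tan28.2° = 77.1 + 250.5 = 327.7 kN/m
FS = 327.7 / 150.5 = 2.177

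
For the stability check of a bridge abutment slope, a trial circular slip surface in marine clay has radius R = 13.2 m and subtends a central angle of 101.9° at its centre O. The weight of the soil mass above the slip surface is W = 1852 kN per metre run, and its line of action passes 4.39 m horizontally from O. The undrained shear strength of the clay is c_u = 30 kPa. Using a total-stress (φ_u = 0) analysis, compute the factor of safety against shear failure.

Taking moments about the centre O, the resisting moment is provided by the undrained shear strength acting along the arc:
Arc length L_a = R·θ = 13.2·(101.9°·π/180) = 13.2·1.7785 = 23.48 m
M_R = c_u·L_a·R = 30·23.48·13.2 = 9296.5 kN·m/m
M_D = W·d = 1852·4.39 = 8130.3 kN·m/m
FS = M_R / M_D = 9296.5 / 8130.3 = 1.143

FS = 1.14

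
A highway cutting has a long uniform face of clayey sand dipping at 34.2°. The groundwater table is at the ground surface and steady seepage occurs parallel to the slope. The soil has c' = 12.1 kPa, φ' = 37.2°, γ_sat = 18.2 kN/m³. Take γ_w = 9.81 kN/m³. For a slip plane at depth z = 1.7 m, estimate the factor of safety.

With seepage parallel to the slope and the water table at the surface, the effective normal stress on the slip plane uses the buoyant unit weight γ' = γ_sat − γ_w while the driving shear stress uses γ_sat:
FS = [c' + γ' z cos²β tanφ'] / [γ_sat z sinβ cosβ]
γ' = 18.2 − 9.81 = 8.39 kN/m³
Numerator = 12.1 + 8.39·1.7·cos²34.2°·tan37.2° = 12.1 + 8.39·1.7·0.6841·0.7590 = 19.506 kPa
Denominator = 18.2·1.7·sin34.2°·cos34.2° = 18.2·1.7·0.5621·0.8271 = 14.384 kPa
FS = 19.506 / 14.384 = 1.356

FS = 1.36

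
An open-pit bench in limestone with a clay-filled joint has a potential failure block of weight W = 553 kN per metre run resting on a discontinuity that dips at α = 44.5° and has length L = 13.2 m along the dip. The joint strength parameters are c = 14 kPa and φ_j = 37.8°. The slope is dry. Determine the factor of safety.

FS = 1.27

Resolving the block weight along and normal to the plane and applying the Mohr–Coulomb strength on the joint:
N' = W cosα = 553·cos44.5° = 394.4 kN/m
Driving force T = W sinα = 553·sin44.5° = 387.6 kN/m
Resisting force R = c·L + N'·tanφ_j = 14·13.2 + 394.4·tan37.8° = 184.8 + 305.9 = 490.7 kN/m
FS = R / T = 490.7 / 387.6 = 1.266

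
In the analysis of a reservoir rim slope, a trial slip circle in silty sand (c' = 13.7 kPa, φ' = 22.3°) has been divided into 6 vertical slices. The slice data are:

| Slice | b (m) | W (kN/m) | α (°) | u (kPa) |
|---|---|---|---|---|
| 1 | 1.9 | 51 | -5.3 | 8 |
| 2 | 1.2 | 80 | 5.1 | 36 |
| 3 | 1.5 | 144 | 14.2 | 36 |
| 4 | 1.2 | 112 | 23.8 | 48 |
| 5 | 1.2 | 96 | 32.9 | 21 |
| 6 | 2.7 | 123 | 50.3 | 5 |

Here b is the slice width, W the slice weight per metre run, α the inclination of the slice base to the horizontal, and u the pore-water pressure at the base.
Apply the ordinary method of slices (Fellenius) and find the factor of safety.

FS = 1.23

Ordinary method of slices: FS = Σ[c'·Δl_i + (W_i cosα_i − u_i·Δl_i)·tanφ'] / Σ W_i sinα_i, with Δl_i = b_i / cosα_i.
Slice 1: Δl = 1.9/cos(-5.3°) = 1.908 m; N'_1 = 51·cos(-5.3°) − 8·1.908 = 35.5; c'Δl = 26.14; W sinα = -4.7
Slice 2: Δl = 1.2/cos5.1° = 1.205 m; N'_2 = 80·cos5.1° − 36·1.205 = 36.3; c'Δl = 16.51; W sinα = 7.1
Slice 3: Δl = 1.5/cos14.2° = 1.547 m; N'_3 = 144·cos14.2° − 36·1.547 = 83.9; c'Δl = 21.20; W sinα = 35.3
Slice 4: Δl = 1.2/cos23.8° = 1.312 m; N'_4 = 112·cos23.8° − 48·1.312 = 39.5; c'Δl = 17.97; W sinα = 45.2
Slice 5: Δl = 1.2/cos32.9° = 1.429 m; N'_5 = 96·cos32.9° − 21·1.429 = 50.6; c'Δl = 19.58; W sinα = 52.1
Slice 6: Δl = 2.7/cos50.3° = 4.227 m; N'_6 = 123·cos50.3° − 5·4.227 = 57.4; c'Δl = 57.91; W sinα = 94.6
Σc'Δl = 159.3 kN/m; ΣN' = 303.3 kN/m; ΣW sinα = 229.7 kN/m
Resisting = 159.3 + 303.3·tan22.3° = 159.3 + 124.4 = 283.7 kN/m
FS = 283.7 / 229.7 = 1.235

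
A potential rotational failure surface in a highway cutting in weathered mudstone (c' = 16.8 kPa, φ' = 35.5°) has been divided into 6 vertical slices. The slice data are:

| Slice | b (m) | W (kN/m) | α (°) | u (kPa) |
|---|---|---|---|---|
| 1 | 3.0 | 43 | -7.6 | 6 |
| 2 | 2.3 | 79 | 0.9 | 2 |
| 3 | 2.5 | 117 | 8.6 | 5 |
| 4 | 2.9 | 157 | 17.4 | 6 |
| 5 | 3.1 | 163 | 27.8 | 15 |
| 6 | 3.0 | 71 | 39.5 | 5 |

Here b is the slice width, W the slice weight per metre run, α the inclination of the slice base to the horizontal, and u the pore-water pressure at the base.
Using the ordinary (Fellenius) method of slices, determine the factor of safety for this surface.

Ordinary method of slices: FS = Σ[c'·Δl_i + (W_i cosα_i − u_i·Δl_i)·tanφ'] / Σ W_i sinα_i, with Δl_i = b_i / cosα_i.
Slice 1: Δl = 3.0/cos(-7.6°) = 3.027 m; N'_1 = 43·cos(-7.6°) − 6·3.027 = 24.5; c'Δl = 50.85; W sinα = -5.7
Slice 2: Δl = 2.3/cos0.9° = 2.300 m; N'_2 = 79·cos0.9° − 2·2.300 = 74.4; c'Δl = 38.64; W sinα = 1.2
Slice 3: Δl = 2.5/cos8.6° = 2.528 m; N'_3 = 117·cos8.6° − 5·2.528 = 103.0; c'Δl = 42.48; W sinα = 17.5
Slice 4: Δl = 2.9/cos17.4° = 3.039 m; N'_4 = 157·cos17.4° − 6·3.039 = 131.6; c'Δl = 51.06; W sinα = 46.9
Slice 5: Δl = 3.1/cos27.8° = 3.504 m; N'_5 = 163·cos27.8° − 15·3.504 = 91.6; c'Δl = 58.88; W sinα = 76.0
Slice 6: Δl = 3.0/cos39.5° = 3.888 m; N'_6 = 71·cos39.5° − 5·3.888 = 35.3; c'Δl = 65.32; W sinα = 45.2
Σc'Δl = 307.2 kN/m; ΣN' = 460.4 kN/m; ΣW sinα = 181.2 kN/m
Resisting = 307.2 + 460.4·tan35.5° = 307.2 + 328.4 = 635.6 kN/m
FS = 635.6 / 181.2 = 3.508

FS = 3.51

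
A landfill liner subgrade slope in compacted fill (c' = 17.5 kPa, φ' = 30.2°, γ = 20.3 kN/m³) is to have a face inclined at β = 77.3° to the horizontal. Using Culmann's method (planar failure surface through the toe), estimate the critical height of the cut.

Culmann's analysis gives the critical failure plane at α_cr = (β + φ')/2 = (77.3 + 30.2)/2 = 53.8°, and the critical height
H_c = (4c'/γ) · sinβ cosφ' / [1 − cos(β − φ')]
    = (4·17.5/20.3) · sin77.3°·cos30.2° / [1 − cos(47.1°)]
    = 3.448 · 0.9755·0.8643 / [1 − 0.6807]
    = 3.448 · 0.8431 / 0.3193
    = 9.11 m

H_c = 9.11 m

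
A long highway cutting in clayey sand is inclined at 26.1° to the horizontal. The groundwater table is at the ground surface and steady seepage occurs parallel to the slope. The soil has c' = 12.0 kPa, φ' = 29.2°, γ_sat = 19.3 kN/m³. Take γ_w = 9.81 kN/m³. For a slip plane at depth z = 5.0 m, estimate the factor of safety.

With seepage parallel to the slope and the water table at the surface, the effective normal stress on the slip plane uses the buoyant unit weight γ' = γ_sat − γ_w while the driving shear stress uses γ_sat:
FS = [c' + γ' z cos²β tanφ'] / [γ_sat z sinβ cosβ]
γ' = 19.3 − 9.81 = 9.49 kN/m³
Numerator = 12.0 + 9.49·5.0·cos²26.1°·tan29.2° = 12.0 + 9.49·5.0·0.8065·0.5589 = 33.386 kPa
Denominator = 19.3·5.0·sin26.1°·cos26.1° = 19.3·5.0·0.4399·0.8980 = 38.125 kPa
FS = 33.386 / 38.125 = 0.876

FS = 0.88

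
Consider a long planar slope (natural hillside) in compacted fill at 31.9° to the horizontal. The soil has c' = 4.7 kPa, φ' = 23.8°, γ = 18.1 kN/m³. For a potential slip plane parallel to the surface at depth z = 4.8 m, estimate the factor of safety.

FS = 0.83

For an infinite slope with a slip plane parallel to the surface (no pore pressure): FS = [c' + γz cos²β tanφ'] / [γz sinβ cosβ].
γz = 18.1·4.8 = 86.88 kN/m²
Numerator = 4.7 + 86.88·cos²31.9°·tan23.8° = 4.7 + 86.88·0.7208·0.4411 = 32.318 kPa
Denominator = 86.88·sin31.9°·cos31.9° = 86.88·0.5284·0.8490 = 38.977 kPa
FS = 32.318 / 38.977 = 0.829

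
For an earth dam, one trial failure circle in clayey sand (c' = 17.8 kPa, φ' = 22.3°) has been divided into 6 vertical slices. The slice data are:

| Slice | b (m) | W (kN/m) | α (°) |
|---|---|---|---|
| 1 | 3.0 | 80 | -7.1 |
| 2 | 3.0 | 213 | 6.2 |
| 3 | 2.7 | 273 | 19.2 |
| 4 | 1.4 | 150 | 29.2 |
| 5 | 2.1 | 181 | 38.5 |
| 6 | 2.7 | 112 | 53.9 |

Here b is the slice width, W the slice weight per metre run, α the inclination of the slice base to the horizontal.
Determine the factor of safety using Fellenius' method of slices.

Ordinary method of slices: FS = Σ[c'·Δl_i + (W_i cosα_i)·tanφ'] / Σ W_i sinα_i, with Δl_i = b_i / cosα_i.
Slice 1: Δl = 3.0/cos(-7.1°) = 3.023 m; N'_1 = 80·cos(-7.1°) = 79.4; c'Δl = 53.81; W sinα = -9.9
Slice 2: Δl = 3.0/cos6.2° = 3.018 m; N'_2 = 213·cos6.2° = 211.8; c'Δl = 53.71; W sinα = 23.0
Slice 3: Δl = 2.7/cos19.2° = 2.859 m; N'_3 = 273·cos19.2° = 257.8; c'Δl = 50.89; W sinα = 89.8
Slice 4: Δl = 1.4/cos29.2° = 1.604 m; N'_4 = 150·cos29.2° = 130.9; c'Δl = 28.55; W sinα = 73.2
Slice 5: Δl = 2.1/cos38.5° = 2.683 m; N'_5 = 181·cos38.5° = 141.7; c'Δl = 47.76; W sinα = 112.7
Slice 6: Δl = 2.7/cos53.9° = 4.583 m; N'_6 = 112·cos53.9° = 66.0; c'Δl = 81.57; W sinα = 90.5
Σc'Δl = 316.3 kN/m; ΣN' = 887.5 kN/m; ΣW sinα = 379.2 kN/m
Resisting = 316.3 + 887.5·tan22.3° = 316.3 + 364.0 = 680.3 kN/m
FS = 680.3 / 379.2 = 1.794

FS = 1.79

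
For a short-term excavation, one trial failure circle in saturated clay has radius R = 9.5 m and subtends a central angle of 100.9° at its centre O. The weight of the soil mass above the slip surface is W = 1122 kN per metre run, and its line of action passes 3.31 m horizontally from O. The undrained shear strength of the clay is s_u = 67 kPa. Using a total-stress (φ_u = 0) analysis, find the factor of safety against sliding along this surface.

Taking moments about the centre O, the resisting moment is provided by the undrained shear strength acting along the arc:
Arc length L_a = R·θ = 9.5·(100.9°·π/180) = 9.5·1.7610 = 16.73 m
M_R = s_u·L_a·R = 67·16.73·9.5 = 10648.6 kN·m/m
M_D = W·d = 1122·3.31 = 3713.8 kN·m/m
FS = M_R / M_D = 10648.6 / 3713.8 = 2.867

FS = 2.87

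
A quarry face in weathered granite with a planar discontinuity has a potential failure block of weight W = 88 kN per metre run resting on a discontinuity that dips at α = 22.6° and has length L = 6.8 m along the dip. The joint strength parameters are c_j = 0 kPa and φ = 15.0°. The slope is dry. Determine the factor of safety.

Resolving the block weight along and normal to the plane and applying the Mohr–Coulomb strength on the joint:
N' = W cosα = 88·cos22.6° = 81.2 kN/m
Driving force T = W sinα = 88·sin22.6° = 33.8 kN/m
Resisting force R = c_j·L + N'·tanφ = 0·6.8 + 81.2·tan15.0° = 0.0 + 21.8 = 21.8 kN/m
FS = R / T = 21.8 / 33.8 = 0.644

FS = 0.64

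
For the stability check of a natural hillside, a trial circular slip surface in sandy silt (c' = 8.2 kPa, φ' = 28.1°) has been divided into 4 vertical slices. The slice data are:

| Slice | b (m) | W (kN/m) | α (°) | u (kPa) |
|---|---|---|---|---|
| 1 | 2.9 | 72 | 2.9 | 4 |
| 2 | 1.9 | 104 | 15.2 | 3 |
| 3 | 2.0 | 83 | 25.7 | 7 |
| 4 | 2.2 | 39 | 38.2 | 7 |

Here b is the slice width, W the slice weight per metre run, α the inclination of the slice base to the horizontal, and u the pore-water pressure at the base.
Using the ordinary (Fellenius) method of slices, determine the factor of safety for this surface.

FS = 2.21

Ordinary method of slices: FS = Σ[c'·Δl_i + (W_i cosα_i − u_i·Δl_i)·tanφ'] / Σ W_i sinα_i, with Δl_i = b_i / cosα_i.
Slice 1: Δl = 2.9/cos2.9° = 2.904 m; N'_1 = 72·cos2.9° − 4·2.904 = 60.3; c'Δl = 23.81; W sinα = 3.6
Slice 2: Δl = 1.9/cos15.2° = 1.969 m; N'_2 = 104·cos15.2° − 3·1.969 = 94.5; c'Δl = 16.14; W sinα = 27.3
Slice 3: Δl = 2.0/cos25.7° = 2.220 m; N'_3 = 83·cos25.7° − 7·2.220 = 59.3; c'Δl = 18.20; W sinα = 36.0
Slice 4: Δl = 2.2/cos38.2° = 2.799 m; N'_4 = 39·cos38.2° − 7·2.799 = 11.1; c'Δl = 22.96; W sinα = 24.1
Σc'Δl = 81.1 kN/m; ΣN' = 225.1 kN/m; ΣW sinα = 91.0 kN/m
Resisting = 81.1 + 225.1·tan28.1° = 81.1 + 120.2 = 201.3 kN/m
FS = 201.3 / 91.0 = 2.211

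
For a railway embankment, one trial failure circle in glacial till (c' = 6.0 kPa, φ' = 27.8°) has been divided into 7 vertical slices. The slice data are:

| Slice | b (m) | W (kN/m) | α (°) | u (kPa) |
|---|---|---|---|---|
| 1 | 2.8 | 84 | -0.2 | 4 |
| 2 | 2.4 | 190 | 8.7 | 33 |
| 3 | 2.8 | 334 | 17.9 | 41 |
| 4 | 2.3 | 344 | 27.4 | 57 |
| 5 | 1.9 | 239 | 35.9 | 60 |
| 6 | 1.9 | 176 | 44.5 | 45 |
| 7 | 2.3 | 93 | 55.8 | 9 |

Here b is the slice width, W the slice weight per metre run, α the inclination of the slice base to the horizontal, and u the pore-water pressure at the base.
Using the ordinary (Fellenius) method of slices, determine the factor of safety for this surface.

FS = 0.70

Ordinary method of slices: FS = Σ[c'·Δl_i + (W_i cosα_i − u_i·Δl_i)·tanφ'] / Σ W_i sinα_i, with Δl_i = b_i / cosα_i.
Slice 1: Δl = 2.8/cos(-0.2°) = 2.800 m; N'_1 = 84·cos(-0.2°) − 4·2.800 = 72.8; c'Δl = 16.80; W sinα = -0.3
Slice 2: Δl = 2.4/cos8.7° = 2.428 m; N'_2 = 190·cos8.7° − 33·2.428 = 107.7; c'Δl = 14.57; W sinα = 28.7
Slice 3: Δl = 2.8/cos17.9° = 2.942 m; N'_3 = 334·cos17.9° − 41·2.942 = 197.2; c'Δl = 17.65; W sinα = 102.7
Slice 4: Δl = 2.3/cos27.4° = 2.591 m; N'_4 = 344·cos27.4° − 57·2.591 = 157.7; c'Δl = 15.54; W sinα = 158.3
Slice 5: Δl = 1.9/cos35.9° = 2.346 m; N'_5 = 239·cos35.9° − 60·2.346 = 52.9; c'Δl = 14.07; W sinα = 140.1
Slice 6: Δl = 1.9/cos44.5° = 2.664 m; N'_6 = 176·cos44.5° − 45·2.664 = 5.7; c'Δl = 15.98; W sinα = 123.4
Slice 7: Δl = 2.3/cos55.8° = 4.092 m; N'_7 = 93·cos55.8° − 9·4.092 = 15.4; c'Δl = 24.55; W sinα = 76.9
Σc'Δl = 119.2 kN/m; ΣN' = 609.4 kN/m; ΣW sinα = 629.8 kN/m
Resisting = 119.2 + 609.4·tan27.8° = 119.2 + 321.3 = 440.5 kN/m
FS = 440.5 / 629.8 = 0.699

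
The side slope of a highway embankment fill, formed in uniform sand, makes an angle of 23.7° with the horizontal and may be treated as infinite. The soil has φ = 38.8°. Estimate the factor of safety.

FS = 1.83

For a dry cohesionless infinite slope the factor of safety is FS = tanφ / tanβ.
FS = tan38.8° / tan23.7° = 0.8040 / 0.4390 = 1.832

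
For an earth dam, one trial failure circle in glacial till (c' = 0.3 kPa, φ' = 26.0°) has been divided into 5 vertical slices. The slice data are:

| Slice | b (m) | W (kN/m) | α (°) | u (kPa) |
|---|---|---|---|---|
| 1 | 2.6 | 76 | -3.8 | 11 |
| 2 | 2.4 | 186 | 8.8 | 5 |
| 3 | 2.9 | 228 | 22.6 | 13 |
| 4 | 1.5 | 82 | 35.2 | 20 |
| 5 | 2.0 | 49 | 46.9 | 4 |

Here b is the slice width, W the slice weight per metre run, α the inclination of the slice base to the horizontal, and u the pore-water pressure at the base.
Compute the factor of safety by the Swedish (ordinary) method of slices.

Ordinary method of slices: FS = Σ[c'·Δl_i + (W_i cosα_i − u_i·Δl_i)·tanφ'] / Σ W_i sinα_i, with Δl_i = b_i / cosα_i.
Slice 1: Δl = 2.6/cos(-3.8°) = 2.606 m; N'_1 = 76·cos(-3.8°) − 11·2.606 = 47.2; c'Δl = 0.78; W sinα = -5.0
Slice 2: Δl = 2.4/cos8.8° = 2.429 m; N'_2 = 186·cos8.8° − 5·2.429 = 171.7; c'Δl = 0.73; W sinα = 28.5
Slice 3: Δl = 2.9/cos22.6° = 3.141 m; N'_3 = 228·cos22.6° − 13·3.141 = 169.7; c'Δl = 0.94; W sinα = 87.6
Slice 4: Δl = 1.5/cos35.2° = 1.836 m; N'_4 = 82·cos35.2° − 20·1.836 = 30.3; c'Δl = 0.55; W sinα = 47.3
Slice 5: Δl = 2.0/cos46.9° = 2.927 m; N'_5 = 49·cos46.9° − 4·2.927 = 21.8; c'Δl = 0.88; W sinα = 35.8
Σc'Δl = 3.9 kN/m; ΣN' = 440.6 kN/m; ΣW sinα = 194.1 kN/m
Resisting = 3.9 + 440.6·tan26.0° = 3.9 + 214.9 = 218.8 kN/m
FS = 218.8 / 194.1 = 1.127

FS = 1.13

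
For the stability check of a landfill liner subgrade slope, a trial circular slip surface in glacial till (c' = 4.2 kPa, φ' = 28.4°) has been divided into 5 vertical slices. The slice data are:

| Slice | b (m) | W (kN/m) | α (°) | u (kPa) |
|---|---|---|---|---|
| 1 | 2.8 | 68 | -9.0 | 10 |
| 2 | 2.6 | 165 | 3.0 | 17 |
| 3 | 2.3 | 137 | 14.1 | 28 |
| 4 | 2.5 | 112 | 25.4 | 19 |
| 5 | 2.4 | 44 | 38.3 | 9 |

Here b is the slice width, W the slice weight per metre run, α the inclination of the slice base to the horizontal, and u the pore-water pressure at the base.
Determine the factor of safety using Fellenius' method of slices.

FS = 1.96

Ordinary method of slices: FS = Σ[c'·Δl_i + (W_i cosα_i − u_i·Δl_i)·tanφ'] / Σ W_i sinα_i, with Δl_i = b_i / cosα_i.
Slice 1: Δl = 2.8/cos(-9.0°) = 2.835 m; N'_1 = 68·cos(-9.0°) − 10·2.835 = 38.8; c'Δl = 11.91; W sinα = -10.6
Slice 2: Δl = 2.6/cos3.0° = 2.604 m; N'_2 = 165·cos3.0° − 17·2.604 = 120.5; c'Δl = 10.93; W sinα = 8.6
Slice 3: Δl = 2.3/cos14.1° = 2.371 m; N'_3 = 137·cos14.1° − 28·2.371 = 66.5; c'Δl = 9.96; W sinα = 33.4
Slice 4: Δl = 2.5/cos25.4° = 2.768 m; N'_4 = 112·cos25.4° − 19·2.768 = 48.6; c'Δl = 11.62; W sinα = 48.0
Slice 5: Δl = 2.4/cos38.3° = 3.058 m; N'_5 = 44·cos38.3° − 9·3.058 = 7.0; c'Δl = 12.84; W sinα = 27.3
Σc'Δl = 57.3 kN/m; ΣN' = 281.4 kN/m; ΣW sinα = 106.7 kN/m
Resisting = 57.3 + 281.4·tan28.4° = 57.3 + 152.2 = 209.4 kN/m
FS = 209.4 / 106.7 = 1.963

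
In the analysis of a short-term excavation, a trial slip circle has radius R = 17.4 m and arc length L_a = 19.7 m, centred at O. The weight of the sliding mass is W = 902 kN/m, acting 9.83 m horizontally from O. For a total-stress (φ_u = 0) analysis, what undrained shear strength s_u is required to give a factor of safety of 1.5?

s_u = 38.8 kPa

FS = s_u·L_a·R / (W·d), so s_u = FS·W·d / (L_a·R).
s_u = 1.5·902·9.83 / (19.70·17.4) = 13300.0 / 342.78 = 38.80 kPa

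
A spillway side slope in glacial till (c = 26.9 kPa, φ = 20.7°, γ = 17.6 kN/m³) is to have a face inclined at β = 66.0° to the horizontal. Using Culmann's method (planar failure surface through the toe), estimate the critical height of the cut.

Culmann's analysis gives the critical failure plane at α_cr = (β + φ)/2 = (66.0 + 20.7)/2 = 43.4°, and the critical height
H_c = (4c/γ) · sinβ cosφ / [1 − cos(β − φ)]
    = (4·26.9/17.6) · sin66.0°·cos20.7° / [1 − cos(45.3°)]
    = 6.114 · 0.9135·0.9354 / [1 − 0.7034]
    = 6.114 · 0.8546 / 0.2966
    = 17.61 m

H_c = 17.61 m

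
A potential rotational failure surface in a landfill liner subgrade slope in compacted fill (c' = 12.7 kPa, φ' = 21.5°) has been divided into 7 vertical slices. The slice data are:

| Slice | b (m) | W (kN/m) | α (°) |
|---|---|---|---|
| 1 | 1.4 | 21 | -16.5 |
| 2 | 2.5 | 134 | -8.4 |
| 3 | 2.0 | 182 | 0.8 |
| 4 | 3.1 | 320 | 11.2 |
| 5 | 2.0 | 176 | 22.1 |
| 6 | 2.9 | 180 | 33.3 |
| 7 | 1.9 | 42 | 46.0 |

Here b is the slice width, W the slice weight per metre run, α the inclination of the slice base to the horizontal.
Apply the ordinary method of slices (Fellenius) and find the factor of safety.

FS = 2.61

Ordinary method of slices: FS = Σ[c'·Δl_i + (W_i cosα_i)·tanφ'] / Σ W_i sinα_i, with Δl_i = b_i / cosα_i.
Slice 1: Δl = 1.4/cos(-16.5°) = 1.460 m; N'_1 = 21·cos(-16.5°) = 20.1; c'Δl = 18.54; W sinα = -6.0
Slice 2: Δl = 2.5/cos(-8.4°) = 2.527 m; N'_2 = 134·cos(-8.4°) = 132.6; c'Δl = 32.09; W sinα = -19.6
Slice 3: Δl = 2.0/cos0.8° = 2.000 m; N'_3 = 182·cos0.8° = 182.0; c'Δl = 25.40; W sinα = 2.5
Slice 4: Δl = 3.1/cos11.2° = 3.160 m; N'_4 = 320·cos11.2° = 313.9; c'Δl = 40.13; W sinα = 62.2
Slice 5: Δl = 2.0/cos22.1° = 2.159 m; N'_5 = 176·cos22.1° = 163.1; c'Δl = 27.41; W sinα = 66.2
Slice 6: Δl = 2.9/cos33.3° = 3.470 m; N'_6 = 180·cos33.3° = 150.4; c'Δl = 44.07; W sinα = 98.8
Slice 7: Δl = 1.9/cos46.0° = 2.735 m; N'_7 = 42·cos46.0° = 29.2; c'Δl = 34.74; W sinα = 30.2
Σc'Δl = 222.4 kN/m; ΣN' = 991.3 kN/m; ΣW sinα = 234.4 kN/m
Resisting = 222.4 + 991.3·tan21.5° = 222.4 + 390.5 = 612.9 kN/m
FS = 612.9 / 234.4 = 2.615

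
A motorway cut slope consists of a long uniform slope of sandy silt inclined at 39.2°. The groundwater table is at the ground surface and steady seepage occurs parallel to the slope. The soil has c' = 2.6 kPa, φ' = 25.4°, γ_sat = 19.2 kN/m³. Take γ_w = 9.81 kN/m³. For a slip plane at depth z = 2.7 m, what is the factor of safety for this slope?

With seepage parallel to the slope and the water table at the surface, the effective normal stress on the slip plane uses the buoyant unit weight γ' = γ_sat − γ_w while the driving shear stress uses γ_sat:
FS = [c' + γ' z cos²β tanφ'] / [γ_sat z sinβ cosβ]
γ' = 19.2 − 9.81 = 9.39 kN/m³
Numerator = 2.6 + 9.39·2.7·cos²39.2°·tan25.4° = 2.6 + 9.39·2.7·0.6005·0.4748 = 9.830 kPa
Denominator = 19.2·2.7·sin39.2°·cos39.2° = 19.2·2.7·0.6320·0.7749 = 25.391 kPa
FS = 9.830 / 25.391 = 0.387

FS = 0.39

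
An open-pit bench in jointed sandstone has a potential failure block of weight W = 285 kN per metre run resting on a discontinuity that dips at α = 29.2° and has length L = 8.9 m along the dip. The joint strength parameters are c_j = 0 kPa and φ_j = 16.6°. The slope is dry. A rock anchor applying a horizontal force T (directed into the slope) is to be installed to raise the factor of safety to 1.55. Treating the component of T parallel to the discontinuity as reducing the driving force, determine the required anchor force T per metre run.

T = 94 kN/m

Resolving forces along and normal to the sliding plane, with the horizontal anchor force T adding T·sinα to the effective normal force and T·cosα acting up the plane against the driving force:
FS = [c_jL + (W cosα + T sinα) tanφ_j] / [W sinα − T cosα]
Without the anchor: N' = 248.8 kN/m, driving T_d = 139.0 kN/m, resisting R = 0·8.9 + 248.8·tan16.6° = 74.2 kN/m, FS = 0.53.
Setting FS = 1.55 and solving for T:
1.55·(139.0 − T cos29.2°) = 74.2 + T sin29.2°·tan16.6°
T·(sin29.2°·tan16.6° + 1.55·cos29.2°) = 1.55·139.0 − 74.2
T·(0.4879·0.2981 + 1.55·0.8729) = 215.5 − 74.2 = 141.3
T·1.4985 = 141.3
T = 94.3 kN/m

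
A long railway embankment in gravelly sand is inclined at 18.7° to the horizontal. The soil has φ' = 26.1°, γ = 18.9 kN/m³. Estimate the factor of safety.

For a dry cohesionless infinite slope the factor of safety is FS = tanφ' / tanβ.
FS = tan26.1° / tan18.7° = 0.4899 / 0.3385 = 1.447

FS = 1.45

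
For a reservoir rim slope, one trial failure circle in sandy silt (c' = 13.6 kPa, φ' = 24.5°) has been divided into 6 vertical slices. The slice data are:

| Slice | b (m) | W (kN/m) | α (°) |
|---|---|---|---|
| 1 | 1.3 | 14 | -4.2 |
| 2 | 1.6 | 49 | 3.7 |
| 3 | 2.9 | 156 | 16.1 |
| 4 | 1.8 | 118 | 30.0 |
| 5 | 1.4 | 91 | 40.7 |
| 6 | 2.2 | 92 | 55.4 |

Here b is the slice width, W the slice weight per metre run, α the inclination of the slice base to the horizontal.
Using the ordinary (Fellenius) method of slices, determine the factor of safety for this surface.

FS = 1.61

Ordinary method of slices: FS = Σ[c'·Δl_i + (W_i cosα_i)·tanφ'] / Σ W_i sinα_i, with Δl_i = b_i / cosα_i.
Slice 1: Δl = 1.3/cos(-4.2°) = 1.304 m; N'_1 = 14·cos(-4.2°) = 14.0; c'Δl = 17.73; W sinα = -1.0
Slice 2: Δl = 1.6/cos3.7° = 1.603 m; N'_2 = 49·cos3.7° = 48.9; c'Δl = 21.81; W sinα = 3.2
Slice 3: Δl = 2.9/cos16.1° = 3.018 m; N'_3 = 156·cos16.1° = 149.9; c'Δl = 41.05; W sinα = 43.3
Slice 4: Δl = 1.8/cos30.0° = 2.078 m; N'_4 = 118·cos30.0° = 102.2; c'Δl = 28.27; W sinα = 59.0
Slice 5: Δl = 1.4/cos40.7° = 1.847 m; N'_5 = 91·cos40.7° = 69.0; c'Δl = 25.11; W sinα = 59.3
Slice 6: Δl = 2.2/cos55.4° = 3.874 m; N'_6 = 92·cos55.4° = 52.2; c'Δl = 52.69; W sinα = 75.7
Σc'Δl = 186.7 kN/m; ΣN' = 436.2 kN/m; ΣW sinα = 239.5 kN/m
Resisting = 186.7 + 436.2·tan24.5° = 186.7 + 198.8 = 385.4 kN/m
FS = 385.4 / 239.5 = 1.610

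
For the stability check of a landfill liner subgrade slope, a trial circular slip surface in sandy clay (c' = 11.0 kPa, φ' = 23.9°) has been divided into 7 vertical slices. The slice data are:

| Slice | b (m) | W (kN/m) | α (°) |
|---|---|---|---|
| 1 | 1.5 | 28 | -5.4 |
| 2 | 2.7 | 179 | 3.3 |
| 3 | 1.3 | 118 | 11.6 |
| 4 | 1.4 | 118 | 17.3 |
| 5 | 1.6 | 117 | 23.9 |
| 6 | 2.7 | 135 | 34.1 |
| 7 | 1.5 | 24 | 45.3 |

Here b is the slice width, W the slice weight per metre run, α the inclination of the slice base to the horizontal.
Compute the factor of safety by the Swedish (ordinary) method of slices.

Ordinary method of slices: FS = Σ[c'·Δl_i + (W_i cosα_i)·tanφ'] / Σ W_i sinα_i, with Δl_i = b_i / cosα_i.
Slice 1: Δl = 1.5/cos(-5.4°) = 1.507 m; N'_1 = 28·cos(-5.4°) = 27.9; c'Δl = 16.57; W sinα = -2.6
Slice 2: Δl = 2.7/cos3.3° = 2.704 m; N'_2 = 179·cos3.3° = 178.7; c'Δl = 29.75; W sinα = 10.3
Slice 3: Δl = 1.3/cos11.6° = 1.327 m; N'_3 = 118·cos11.6° = 115.6; c'Δl = 14.60; W sinα = 23.7
Slice 4: Δl = 1.4/cos17.3° = 1.466 m; N'_4 = 118·cos17.3° = 112.7; c'Δl = 16.13; W sinα = 35.1
Slice 5: Δl = 1.6/cos23.9° = 1.750 m; N'_5 = 117·cos23.9° = 107.0; c'Δl = 19.25; W sinα = 47.4
Slice 6: Δl = 2.7/cos34.1° = 3.261 m; N'_6 = 135·cos34.1° = 111.8; c'Δl = 35.87; W sinα = 75.7
Slice 7: Δl = 1.5/cos45.3° = 2.133 m; N'_7 = 24·cos45.3° = 16.9; c'Δl = 23.46; W sinα = 17.1
Σc'Δl = 155.6 kN/m; ΣN' = 670.5 kN/m; ΣW sinα = 206.6 kN/m
Resisting = 155.6 + 670.5·tan23.9° = 155.6 + 297.1 = 452.7 kN/m
FS = 452.7 / 206.6 = 2.191

FS = 2.19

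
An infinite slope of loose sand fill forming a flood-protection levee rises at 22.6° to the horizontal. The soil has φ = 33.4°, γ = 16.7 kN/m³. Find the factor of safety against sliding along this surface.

FS = 1.58

For a dry cohesionless infinite slope the factor of safety is FS = tanφ / tanβ.
FS = tan33.4° / tan22.6° = 0.6594 / 0.4163 = 1.584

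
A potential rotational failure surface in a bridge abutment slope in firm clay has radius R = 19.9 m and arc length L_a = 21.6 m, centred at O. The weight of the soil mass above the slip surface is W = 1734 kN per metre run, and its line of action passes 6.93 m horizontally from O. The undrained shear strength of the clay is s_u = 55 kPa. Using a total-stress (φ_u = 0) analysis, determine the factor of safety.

FS = 1.97

Taking moments about the centre O, the resisting moment is provided by the undrained shear strength acting along the arc:
M_R = s_u·L_a·R = 55·21.60·19.9 = 23641.2 kN·m/m
M_D = W·d = 1734·6.93 = 12016.6 kN·m/m
FS = M_R / M_D = 23641.2 / 12016.6 = 1.967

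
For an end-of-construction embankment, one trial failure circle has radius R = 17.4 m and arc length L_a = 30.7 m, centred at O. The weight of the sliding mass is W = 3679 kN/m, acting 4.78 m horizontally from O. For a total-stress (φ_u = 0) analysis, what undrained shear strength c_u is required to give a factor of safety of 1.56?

FS = c_u·L_a·R / (W·d), so c_u = FS·W·d / (L_a·R).
c_u = 1.56·3679·4.78 / (30.70·17.4) = 27433.6 / 534.18 = 51.36 kPa

c_u = 51.4 kPa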